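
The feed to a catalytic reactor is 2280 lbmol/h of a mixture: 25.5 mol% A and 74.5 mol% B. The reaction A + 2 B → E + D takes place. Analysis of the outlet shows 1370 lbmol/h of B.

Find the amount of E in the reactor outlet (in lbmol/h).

For B: n = n₀ − 2ξ → 1370 = 1699 − 2ξ, giving ξ = 164.3 lbmol/h.
Outlet amounts (n = n₀ + ν ξ):
  A: 581.4 − 1(164.3) = 417.1
  B: 1699 − 2(164.3) = 1370
  E: 0 + 1(164.3) = 164.3
  D: 0 + 1(164.3) = 164.3

164 lbmol/h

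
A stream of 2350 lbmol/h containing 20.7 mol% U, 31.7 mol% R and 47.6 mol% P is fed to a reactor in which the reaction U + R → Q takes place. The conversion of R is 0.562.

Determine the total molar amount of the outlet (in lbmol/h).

1930 lbmol/h

R reacted = 0.562 × 745 = 418.7 lbmol/h; ν_R = −1, so ξ = 418.7/1 = 418.7 lbmol/h.
Outlet amounts (n = n₀ + ν ξ):
  U: 486.4 − 1(418.7) = 67.79
  R: 745 − 1(418.7) = 326.3
  Q: 0 + 1(418.7) = 418.7
  P: 1119 (inert)
Total out = 67.79 + 326.3 + 418.7 + 1119 = 1931 lbmol/h.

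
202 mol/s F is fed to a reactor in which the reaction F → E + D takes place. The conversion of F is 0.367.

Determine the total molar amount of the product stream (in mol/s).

276 mol/s

F reacted = 0.367 × 202 = 74.13 mol/s; ν_F = −1, so ξ = 74.13/1 = 74.13 mol/s.
Outlet amounts (n = n₀ + ν ξ):
  F: 202 − 1(74.13) = 127.9
  E: 0 + 1(74.13) = 74.13
  D: 0 + 1(74.13) = 74.13
Total out = 127.9 + 74.13 + 74.13 = 276.1 mol/s.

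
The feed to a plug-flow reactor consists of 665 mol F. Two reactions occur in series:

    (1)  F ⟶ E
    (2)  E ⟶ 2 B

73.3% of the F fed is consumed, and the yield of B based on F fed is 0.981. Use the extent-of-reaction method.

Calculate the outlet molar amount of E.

Conversion of F: F consumed = 1ξ₁ = 0.733 × 665 → ξ₁ = 487.4 mol.
Yield of B: 2ξ₂ / 665 = 0.981 → ξ₂ = 326.2 mol.
Outlet amounts (n = n₀ + Σ ν·ξ):
  F: 665 − 1(487.4) = 177.6
  E: 0 + 1(487.4) − 1(326.2) = 161.3
  B: 0 + 2(326.2) = 652.4

161 mol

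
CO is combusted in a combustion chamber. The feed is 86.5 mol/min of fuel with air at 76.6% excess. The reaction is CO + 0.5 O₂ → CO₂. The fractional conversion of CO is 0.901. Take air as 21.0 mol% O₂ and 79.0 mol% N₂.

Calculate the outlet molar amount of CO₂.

Stoichiometric O₂ = 0.5 × 86.5 = 43.25 mol/min; O₂ fed = 43.25 × 1.766 = 76.38 mol/min.
N₂ fed = 76.38 × 79/21 = 287.3 mol/min.
Fuel reacted = 0.901 × 86.5 → ξ = 77.94 mol/min.
Outlet (n = n₀ + ν ξ):
  CO: 86.5 − 1(77.94) = 8.564
  O₂: 76.38 − 0.5(77.94) = 37.41
  N₂: 287.3 (inert)
  CO₂: 0 + 1(77.94) = 77.94

77.9 mol/min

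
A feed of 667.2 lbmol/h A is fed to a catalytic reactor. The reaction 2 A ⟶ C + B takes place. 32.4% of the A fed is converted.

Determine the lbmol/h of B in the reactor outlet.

A reacted = 0.324 × 667.2 = 216.2 lbmol/h; ν_A = −2, so ξ = 216.2/2 = 108.1 lbmol/h.
Outlet amounts (n = n₀ + ν ξ):
  A: 667.2 − 2(108.1) = 451
  C: 0 + 1(108.1) = 108.1
  B: 0 + 1(108.1) = 108.1

108 lbmol/h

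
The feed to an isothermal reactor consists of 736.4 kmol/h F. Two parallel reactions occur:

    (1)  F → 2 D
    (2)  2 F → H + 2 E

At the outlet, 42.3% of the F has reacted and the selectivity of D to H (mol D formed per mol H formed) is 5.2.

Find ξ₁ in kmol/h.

Conversion of F: F consumed = 0.423 × 736.4 = 311.5 kmol/h = 1ξ₁ + 2ξ₂.
Selectivity: 2ξ₁ / (1ξ₂) = 5.2 → ξ₁ = 2.6 ξ₂.
Substitute: (1·2.6 + 2) ξ₂ = 311.5 → ξ₂ = 67.72 kmol/h, ξ₁ = 176.1 kmol/h.
Outlet amounts (n = n₀ + Σ ν·ξ):
  F: 736.4 − 1(176.1) − 2(67.72) = 424.9
  D: 0 + 2(176.1) = 352.1
  H: 0 + 1(67.72) = 67.72
  E: 0 + 2(67.72) = 135.4

ξ₁ = 176 kmol/h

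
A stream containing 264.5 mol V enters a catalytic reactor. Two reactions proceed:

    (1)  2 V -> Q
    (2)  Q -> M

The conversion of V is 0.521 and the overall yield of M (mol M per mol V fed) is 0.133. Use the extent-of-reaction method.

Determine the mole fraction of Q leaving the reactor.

Conversion of V: V consumed = 2ξ₁ = 0.521 × 264.5 → ξ₁ = 68.9 mol.
Yield of M: 1ξ₂ / 264.5 = 0.133 → ξ₂ = 35.18 mol.
Outlet amounts (n = n₀ + Σ ν·ξ):
  V: 264.5 − 2(68.9) = 126.7
  Q: 0 + 1(68.9) − 1(35.18) = 33.72
  M: 0 + 1(35.18) = 35.18
Total out = 195.6 mol; y_Q = 33.72 / 195.6 = 0.1724.

0.172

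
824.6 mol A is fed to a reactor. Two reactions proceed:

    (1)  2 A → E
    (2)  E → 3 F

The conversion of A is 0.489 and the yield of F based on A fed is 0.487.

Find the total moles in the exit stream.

Conversion of A: A consumed = 2ξ₁ = 0.489 × 824.6 → ξ₁ = 201.6 mol.
Yield of F: 3ξ₂ / 824.6 = 0.487 → ξ₂ = 133.9 mol.
Outlet amounts (n = n₀ + Σ ν·ξ):
  A: 824.6 − 2(201.6) = 421.4
  E: 0 + 1(201.6) − 1(133.9) = 67.75
  F: 0 + 3(133.9) = 401.6
Total out = 421.4 + 67.75 + 401.6 = 890.7 mol.

891 mol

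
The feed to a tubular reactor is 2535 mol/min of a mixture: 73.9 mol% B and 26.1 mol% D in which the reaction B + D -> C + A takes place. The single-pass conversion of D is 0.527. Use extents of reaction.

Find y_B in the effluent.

D reacted = 0.527 × 661.6 = 348.7 mol/min; ν_D = −1, so ξ = 348.7/1 = 348.7 mol/min.
Outlet amounts (n = n₀ + ν ξ):
  B: 1873 − 1(348.7) = 1525
  D: 661.6 − 1(348.7) = 313
  C: 0 + 1(348.7) = 348.7
  A: 0 + 1(348.7) = 348.7
Total out = 2535 mol/min; y_B = 1525 / 2535 = 0.6015.

0.601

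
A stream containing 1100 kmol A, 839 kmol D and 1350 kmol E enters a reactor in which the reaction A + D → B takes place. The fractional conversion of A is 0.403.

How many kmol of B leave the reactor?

443 kmol

A reacted = 0.403 × 1100 = 443.3 kmol; ν_A = −1, so ξ = 443.3/1 = 443.3 kmol.
Outlet amounts (n = n₀ + ν ξ):
  A: 1100 − 1(443.3) = 656.7
  D: 839 − 1(443.3) = 395.7
  B: 0 + 1(443.3) = 443.3
  E: 1350 (inert)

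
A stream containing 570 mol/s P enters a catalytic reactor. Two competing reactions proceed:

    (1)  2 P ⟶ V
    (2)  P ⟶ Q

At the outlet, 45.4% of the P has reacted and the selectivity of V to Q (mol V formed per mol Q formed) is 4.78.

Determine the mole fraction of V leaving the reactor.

Conversion of P: P consumed = 0.454 × 570 = 258.8 mol/s = 2ξ₁ + 1ξ₂.
Selectivity: 1ξ₁ / (1ξ₂) = 4.78 → ξ₁ = 4.78 ξ₂.
Substitute: (2·4.78 + 1) ξ₂ = 258.8 → ξ₂ = 24.51 mol/s, ξ₁ = 117.1 mol/s.
Outlet amounts (n = n₀ + Σ ν·ξ):
  P: 570 − 2(117.1) − 1(24.51) = 311.2
  V: 0 + 1(117.1) = 117.1
  Q: 0 + 1(24.51) = 24.51
Total out = 452.9 mol/s; y_V = 117.1 / 452.9 = 0.2587.

0.259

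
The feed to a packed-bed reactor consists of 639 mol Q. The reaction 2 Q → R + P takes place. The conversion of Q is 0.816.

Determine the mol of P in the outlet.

261 mol

Q reacted = 0.816 × 639 = 521.4 mol; ν_Q = −2, so ξ = 521.4/2 = 260.7 mol.
Outlet amounts (n = n₀ + ν ξ):
  Q: 639 − 2(260.7) = 117.6
  R: 0 + 1(260.7) = 260.7
  P: 0 + 1(260.7) = 260.7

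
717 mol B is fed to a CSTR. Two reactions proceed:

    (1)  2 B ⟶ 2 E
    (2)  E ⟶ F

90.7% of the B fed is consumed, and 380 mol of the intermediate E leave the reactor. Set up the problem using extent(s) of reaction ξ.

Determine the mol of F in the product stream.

270 mol

Conversion of B: B consumed = 2ξ₁ = 0.907 × 717 → ξ₁ = 325.2 mol.
E balance: n_E = 0 + 2ξ₁ − 1ξ₂ = 380 → ξ₂ = (2·325.2 − 380)/1 = 270.3 mol.
Outlet amounts (n = n₀ + Σ ν·ξ):
  B: 717 − 2(325.2) = 66.68
  E: 0 + 2(325.2) − 1(270.3) = 380
  F: 0 + 1(270.3) = 270.3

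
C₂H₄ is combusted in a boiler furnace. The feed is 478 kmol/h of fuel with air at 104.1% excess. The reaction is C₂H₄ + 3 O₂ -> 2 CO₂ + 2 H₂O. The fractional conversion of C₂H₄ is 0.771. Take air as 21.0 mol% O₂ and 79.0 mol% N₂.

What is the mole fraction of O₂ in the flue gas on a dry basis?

Stoichiometric O₂ = 3 × 478 = 1434 kmol/h; O₂ fed = 1434 × 2.041 = 2927 kmol/h.
N₂ fed = 2927 × 79/21 = 11010 kmol/h.
Fuel reacted = 0.771 × 478 → ξ = 368.5 kmol/h.
Outlet (n = n₀ + ν ξ):
  C₂H₄: 478 − 1(368.5) = 109.5
  O₂: 2927 − 3(368.5) = 1821
  N₂: 11010 (inert)
  CO₂: 0 + 2(368.5) = 737.1
  H₂O: 0 + 2(368.5) = 737.1
Dry total = 13680 kmol/h; y_O₂ (dry) = 1821 / 13680 = 0.1331.

0.133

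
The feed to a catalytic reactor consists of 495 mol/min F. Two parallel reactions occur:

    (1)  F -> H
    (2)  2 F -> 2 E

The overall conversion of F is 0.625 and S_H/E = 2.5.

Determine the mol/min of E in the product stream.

88.4 mol/min

Conversion of F: F consumed = 0.625 × 495 = 309.4 mol/min = 1ξ₁ + 2ξ₂.
Selectivity: 1ξ₁ / (2ξ₂) = 2.5 → ξ₁ = 5 ξ₂.
Substitute: (1·5 + 2) ξ₂ = 309.4 → ξ₂ = 44.2 mol/min, ξ₁ = 221 mol/min.
Outlet amounts (n = n₀ + Σ ν·ξ):
  F: 495 − 1(221) − 2(44.2) = 185.6
  H: 0 + 1(221) = 221
  E: 0 + 2(44.2) = 88.39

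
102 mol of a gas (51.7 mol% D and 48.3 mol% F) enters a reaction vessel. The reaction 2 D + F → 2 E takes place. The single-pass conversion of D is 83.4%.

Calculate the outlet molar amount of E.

44 mol

D reacted = 0.834 × 52.73 = 43.98 mol; ν_D = −2, so ξ = 43.98/2 = 21.99 mol.
Outlet amounts (n = n₀ + ν ξ):
  D: 52.73 − 2(21.99) = 8.754
  F: 49.27 − 1(21.99) = 27.28
  E: 0 + 2(21.99) = 43.98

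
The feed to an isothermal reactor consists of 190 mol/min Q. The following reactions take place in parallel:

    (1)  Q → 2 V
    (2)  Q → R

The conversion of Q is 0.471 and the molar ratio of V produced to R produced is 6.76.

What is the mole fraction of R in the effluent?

0.0789

Conversion of Q: Q consumed = 0.471 × 190 = 89.49 mol/min = 1ξ₁ + 1ξ₂.
Selectivity: 2ξ₁ / (1ξ₂) = 6.76 → ξ₁ = 3.38 ξ₂.
Substitute: (1·3.38 + 1) ξ₂ = 89.49 → ξ₂ = 20.43 mol/min, ξ₁ = 69.06 mol/min.
Outlet amounts (n = n₀ + Σ ν·ξ):
  Q: 190 − 1(69.06) − 1(20.43) = 100.5
  V: 0 + 2(69.06) = 138.1
  R: 0 + 1(20.43) = 20.43
Total out = 259.1 mol/min; y_R = 20.43 / 259.1 = 0.07887.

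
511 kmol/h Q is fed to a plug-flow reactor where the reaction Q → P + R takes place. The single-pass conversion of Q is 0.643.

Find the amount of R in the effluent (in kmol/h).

Q reacted = 0.643 × 511 = 328.6 kmol/h; ν_Q = −1, so ξ = 328.6/1 = 328.6 kmol/h.
Outlet amounts (n = n₀ + ν ξ):
  Q: 511 − 1(328.6) = 182.4
  P: 0 + 1(328.6) = 328.6
  R: 0 + 1(328.6) = 328.6

329 kmol/h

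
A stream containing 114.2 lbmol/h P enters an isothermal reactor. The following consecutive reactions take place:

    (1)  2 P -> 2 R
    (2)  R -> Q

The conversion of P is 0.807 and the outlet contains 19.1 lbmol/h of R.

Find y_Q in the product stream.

0.64

Conversion of P: P consumed = 2ξ₁ = 0.807 × 114.2 → ξ₁ = 46.08 lbmol/h.
R balance: n_R = 0 + 2ξ₁ − 1ξ₂ = 19.1 → ξ₂ = (2·46.08 − 19.1)/1 = 73.06 lbmol/h.
Outlet amounts (n = n₀ + Σ ν·ξ):
  P: 114.2 − 2(46.08) = 22.04
  R: 0 + 2(46.08) − 1(73.06) = 19.1
  Q: 0 + 1(73.06) = 73.06
Total out = 114.2 lbmol/h; y_Q = 73.06 / 114.2 = 0.6397.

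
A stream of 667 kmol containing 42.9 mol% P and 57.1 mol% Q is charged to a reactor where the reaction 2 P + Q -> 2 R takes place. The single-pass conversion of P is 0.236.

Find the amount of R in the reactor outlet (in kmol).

67.5 kmol

P reacted = 0.236 × 286.1 = 67.53 kmol; ν_P = −2, so ξ = 67.53/2 = 33.76 kmol.
Outlet amounts (n = n₀ + ν ξ):
  P: 286.1 − 2(33.76) = 218.6
  Q: 380.9 − 1(33.76) = 347.1
  R: 0 + 2(33.76) = 67.53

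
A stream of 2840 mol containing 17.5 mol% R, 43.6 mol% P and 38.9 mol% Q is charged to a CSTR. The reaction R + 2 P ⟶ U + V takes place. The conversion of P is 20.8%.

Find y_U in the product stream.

P reacted = 0.208 × 1238 = 257.6 mol; ν_P = −2, so ξ = 257.6/2 = 128.8 mol.
Outlet amounts (n = n₀ + ν ξ):
  R: 497 − 1(128.8) = 368.2
  P: 1238 − 2(128.8) = 980.7
  U: 0 + 1(128.8) = 128.8
  V: 0 + 1(128.8) = 128.8
  Q: 1105 (inert)
Total out = 2711 mol; y_U = 128.8 / 2711 = 0.0475.

0.0475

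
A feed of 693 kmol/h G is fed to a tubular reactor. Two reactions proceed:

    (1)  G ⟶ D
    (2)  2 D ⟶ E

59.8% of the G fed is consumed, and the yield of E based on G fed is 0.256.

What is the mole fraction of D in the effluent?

Conversion of G: G consumed = 1ξ₁ = 0.598 × 693 → ξ₁ = 414.4 kmol/h.
Yield of E: 1ξ₂ / 693 = 0.256 → ξ₂ = 177.4 kmol/h.
Outlet amounts (n = n₀ + Σ ν·ξ):
  G: 693 − 1(414.4) = 278.6
  D: 0 + 1(414.4) − 2(177.4) = 59.6
  E: 0 + 1(177.4) = 177.4
Total out = 515.6 kmol/h; y_D = 59.6 / 515.6 = 0.1156.

0.116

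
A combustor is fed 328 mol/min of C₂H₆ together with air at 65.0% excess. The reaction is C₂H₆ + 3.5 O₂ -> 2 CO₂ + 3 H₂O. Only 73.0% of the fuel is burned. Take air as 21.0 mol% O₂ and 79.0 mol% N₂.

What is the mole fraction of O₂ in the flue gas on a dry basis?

Stoichiometric O₂ = 3.5 × 328 = 1148 mol/min; O₂ fed = 1148 × 1.650 = 1894 mol/min.
N₂ fed = 1894 × 79/21 = 7126 mol/min.
Fuel reacted = 0.73 × 328 → ξ = 239.4 mol/min.
Outlet (n = n₀ + ν ξ):
  C₂H₆: 328 − 1(239.4) = 88.56
  O₂: 1894 − 3.5(239.4) = 1056
  N₂: 7126 (inert)
  CO₂: 0 + 2(239.4) = 478.9
  H₂O: 0 + 3(239.4) = 718.3
Dry total = 8749 mol/min; y_O₂ (dry) = 1056 / 8749 = 0.1207.

0.121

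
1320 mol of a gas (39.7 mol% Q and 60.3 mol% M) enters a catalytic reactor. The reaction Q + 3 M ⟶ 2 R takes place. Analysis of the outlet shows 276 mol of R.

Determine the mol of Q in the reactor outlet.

For R: n = n₀ + 2ξ → 276 = 0 + 2ξ, giving ξ = 138 mol.
Outlet amounts (n = n₀ + ν ξ):
  Q: 524 − 1(138) = 386
  M: 796 − 3(138) = 382
  R: 0 + 2(138) = 276

386 mol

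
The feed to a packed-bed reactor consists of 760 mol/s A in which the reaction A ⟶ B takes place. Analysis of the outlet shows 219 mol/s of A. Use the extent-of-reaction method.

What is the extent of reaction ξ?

For A: n = n₀ − 1ξ → 219 = 760 − 1ξ, giving ξ = 541 mol/s.
Outlet amounts (n = n₀ + ν ξ):
  A: 760 − 1(541) = 219
  B: 0 + 1(541) = 541

ξ = 541 mol/s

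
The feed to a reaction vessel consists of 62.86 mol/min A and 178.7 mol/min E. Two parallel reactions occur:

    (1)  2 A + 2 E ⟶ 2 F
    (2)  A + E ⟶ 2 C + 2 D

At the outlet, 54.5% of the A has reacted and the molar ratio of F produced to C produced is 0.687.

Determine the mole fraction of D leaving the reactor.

Conversion of A: A consumed = 0.545 × 62.86 = 34.26 mol/min = 2ξ₁ + 1ξ₂.
Selectivity: 2ξ₁ / (2ξ₂) = 0.687 → ξ₁ = 0.687 ξ₂.
Substitute: (2·0.687 + 1) ξ₂ = 34.26 → ξ₂ = 14.43 mol/min, ξ₁ = 9.914 mol/min.
Outlet amounts (n = n₀ + Σ ν·ξ):
  A: 62.86 − 2(9.914) − 1(14.43) = 28.6
  E: 178.7 − 2(9.914) − 1(14.43) = 144.4
  F: 0 + 2(9.914) = 19.83
  C: 0 + 2(14.43) = 28.86
  D: 0 + 2(14.43) = 28.86
Total out = 250.6 mol/min; y_D = 28.86 / 250.6 = 0.1152.

0.115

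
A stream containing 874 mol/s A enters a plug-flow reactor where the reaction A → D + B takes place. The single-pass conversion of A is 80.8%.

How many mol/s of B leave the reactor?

706 mol/s

A reacted = 0.808 × 874 = 706.2 mol/s; ν_A = −1, so ξ = 706.2/1 = 706.2 mol/s.
Outlet amounts (n = n₀ + ν ξ):
  A: 874 − 1(706.2) = 167.8
  D: 0 + 1(706.2) = 706.2
  B: 0 + 1(706.2) = 706.2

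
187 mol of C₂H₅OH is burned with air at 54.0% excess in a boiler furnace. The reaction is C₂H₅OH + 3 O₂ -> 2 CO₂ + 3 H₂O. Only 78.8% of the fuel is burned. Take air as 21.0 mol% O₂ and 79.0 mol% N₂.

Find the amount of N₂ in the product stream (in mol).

3250 mol

Stoichiometric O₂ = 3 × 187 = 561 mol; O₂ fed = 561 × 1.540 = 863.9 mol.
N₂ fed = 863.9 × 79/21 = 3250 mol.
Fuel reacted = 0.788 × 187 → ξ = 147.4 mol.
Outlet (n = n₀ + ν ξ):
  C₂H₅OH: 187 − 1(147.4) = 39.64
  O₂: 863.9 − 3(147.4) = 421.9
  N₂: 3250 (inert)
  CO₂: 0 + 2(147.4) = 294.7
  H₂O: 0 + 3(147.4) = 442.1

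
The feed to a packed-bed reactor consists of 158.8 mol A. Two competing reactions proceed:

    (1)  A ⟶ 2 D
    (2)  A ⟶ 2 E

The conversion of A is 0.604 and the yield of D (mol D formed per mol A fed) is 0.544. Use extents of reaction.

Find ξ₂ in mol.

ξ₂ = 52.7 mol

Yield of D: 2ξ₁ / 158.8 = 0.544 → ξ₁ = 43.19 mol.
Conversion of A: 1ξ₁ + 1ξ₂ = 0.604 × 158.8 = 95.92 → ξ₂ = 52.72 mol.
Outlet amounts (n = n₀ + Σ ν·ξ):
  A: 158.8 − 1(43.19) − 1(52.72) = 62.88
  D: 0 + 2(43.19) = 86.39
  E: 0 + 2(52.72) = 105.4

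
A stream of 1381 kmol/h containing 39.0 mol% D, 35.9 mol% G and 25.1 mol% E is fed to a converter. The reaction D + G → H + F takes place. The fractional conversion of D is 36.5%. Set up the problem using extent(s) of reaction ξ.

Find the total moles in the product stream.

1380 kmol/h

D reacted = 0.365 × 538.6 = 196.6 kmol/h; ν_D = −1, so ξ = 196.6/1 = 196.6 kmol/h.
Outlet amounts (n = n₀ + ν ξ):
  D: 538.6 − 1(196.6) = 342
  G: 495.8 − 1(196.6) = 299.2
  H: 0 + 1(196.6) = 196.6
  F: 0 + 1(196.6) = 196.6
  E: 346.6 (inert)
Total out = 342 + 299.2 + 196.6 + 196.6 + 346.6 = 1381 kmol/h.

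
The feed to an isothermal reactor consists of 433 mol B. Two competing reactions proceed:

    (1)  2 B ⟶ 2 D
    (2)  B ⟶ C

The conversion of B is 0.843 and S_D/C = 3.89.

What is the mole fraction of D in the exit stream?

Conversion of B: B consumed = 0.843 × 433 = 365 mol = 2ξ₁ + 1ξ₂.
Selectivity: 2ξ₁ / (1ξ₂) = 3.89 → ξ₁ = 1.945 ξ₂.
Substitute: (2·1.945 + 1) ξ₂ = 365 → ξ₂ = 74.65 mol, ξ₁ = 145.2 mol.
Outlet amounts (n = n₀ + Σ ν·ξ):
  B: 433 − 2(145.2) − 1(74.65) = 67.98
  D: 0 + 2(145.2) = 290.4
  C: 0 + 1(74.65) = 74.65
Total out = 433 mol; y_D = 290.4 / 433 = 0.6706.

0.671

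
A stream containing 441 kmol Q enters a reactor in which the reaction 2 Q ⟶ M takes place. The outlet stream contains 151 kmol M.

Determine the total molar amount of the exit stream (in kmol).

290 kmol

For M: n = n₀ + 1ξ → 151 = 0 + 1ξ, giving ξ = 151 kmol.
Outlet amounts (n = n₀ + ν ξ):
  Q: 441 − 2(151) = 139
  M: 0 + 1(151) = 151
Total out = 139 + 151 = 290 kmol.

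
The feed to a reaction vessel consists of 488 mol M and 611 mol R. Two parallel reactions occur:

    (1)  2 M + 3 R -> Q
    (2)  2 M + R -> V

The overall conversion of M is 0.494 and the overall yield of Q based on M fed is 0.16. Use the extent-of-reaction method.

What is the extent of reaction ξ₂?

Yield of Q: 1ξ₁ / 488 = 0.16 → ξ₁ = 78.08 mol.
Conversion of M: 2ξ₁ + 2ξ₂ = 0.494 × 488 = 241.1 → ξ₂ = 42.46 mol.
Outlet amounts (n = n₀ + Σ ν·ξ):
  M: 488 − 2(78.08) − 2(42.46) = 246.9
  R: 611 − 3(78.08) − 1(42.46) = 334.3
  Q: 0 + 1(78.08) = 78.08
  V: 0 + 1(42.46) = 42.46

ξ₂ = 42.5 mol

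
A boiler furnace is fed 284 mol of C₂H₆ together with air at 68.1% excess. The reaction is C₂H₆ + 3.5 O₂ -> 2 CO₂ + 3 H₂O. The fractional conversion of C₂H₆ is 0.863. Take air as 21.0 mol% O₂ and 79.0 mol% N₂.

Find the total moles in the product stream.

Stoichiometric O₂ = 3.5 × 284 = 994 mol; O₂ fed = 994 × 1.681 = 1671 mol.
N₂ fed = 1671 × 79/21 = 6286 mol.
Fuel reacted = 0.863 × 284 → ξ = 245.1 mol.
Outlet (n = n₀ + ν ξ):
  C₂H₆: 284 − 1(245.1) = 38.91
  O₂: 1671 − 3.5(245.1) = 813.1
  N₂: 6286 (inert)
  CO₂: 0 + 2(245.1) = 490.2
  H₂O: 0 + 3(245.1) = 735.3
Total out = 38.91 + 813.1 + 6286 + 490.2 + 735.3 = 8363 mol.

8360 mol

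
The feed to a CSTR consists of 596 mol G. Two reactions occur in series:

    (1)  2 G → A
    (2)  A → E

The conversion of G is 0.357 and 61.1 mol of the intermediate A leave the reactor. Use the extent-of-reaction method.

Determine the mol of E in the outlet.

Conversion of G: G consumed = 2ξ₁ = 0.357 × 596 → ξ₁ = 106.4 mol.
A balance: n_A = 0 + 1ξ₁ − 1ξ₂ = 61.1 → ξ₂ = (1·106.4 − 61.1)/1 = 45.29 mol.
Outlet amounts (n = n₀ + Σ ν·ξ):
  G: 596 − 2(106.4) = 383.2
  A: 0 + 1(106.4) − 1(45.29) = 61.1
  E: 0 + 1(45.29) = 45.29

45.3 mol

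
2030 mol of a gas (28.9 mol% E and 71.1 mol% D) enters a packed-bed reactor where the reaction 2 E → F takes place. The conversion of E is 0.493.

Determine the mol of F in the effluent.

145 mol

E reacted = 0.493 × 586.7 = 289.2 mol; ν_E = −2, so ξ = 289.2/2 = 144.6 mol.
Outlet amounts (n = n₀ + ν ξ):
  E: 586.7 − 2(144.6) = 297.4
  F: 0 + 1(144.6) = 144.6
  D: 1443 (inert)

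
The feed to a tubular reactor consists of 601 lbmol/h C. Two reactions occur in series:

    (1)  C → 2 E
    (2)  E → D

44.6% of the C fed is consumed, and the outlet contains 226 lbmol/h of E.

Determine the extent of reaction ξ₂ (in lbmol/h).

Conversion of C: C consumed = 1ξ₁ = 0.446 × 601 → ξ₁ = 268 lbmol/h.
E balance: n_E = 0 + 2ξ₁ − 1ξ₂ = 226 → ξ₂ = (2·268 − 226)/1 = 310.1 lbmol/h.
Outlet amounts (n = n₀ + Σ ν·ξ):
  C: 601 − 1(268) = 333
  E: 0 + 2(268) − 1(310.1) = 226
  D: 0 + 1(310.1) = 310.1

ξ₂ = 310 lbmol/h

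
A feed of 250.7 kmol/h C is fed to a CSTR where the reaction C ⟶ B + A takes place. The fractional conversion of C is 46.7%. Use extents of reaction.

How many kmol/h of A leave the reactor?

C reacted = 0.467 × 250.7 = 117.1 kmol/h; ν_C = −1, so ξ = 117.1/1 = 117.1 kmol/h.
Outlet amounts (n = n₀ + ν ξ):
  C: 250.7 − 1(117.1) = 133.6
  B: 0 + 1(117.1) = 117.1
  A: 0 + 1(117.1) = 117.1

117 kmol/h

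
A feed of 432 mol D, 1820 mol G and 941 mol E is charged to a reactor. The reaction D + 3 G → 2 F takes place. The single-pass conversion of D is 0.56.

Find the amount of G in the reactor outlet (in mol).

1090 mol

D reacted = 0.56 × 432 = 241.9 mol; ν_D = −1, so ξ = 241.9/1 = 241.9 mol.
Outlet amounts (n = n₀ + ν ξ):
  D: 432 − 1(241.9) = 190.1
  G: 1820 − 3(241.9) = 1094
  F: 0 + 2(241.9) = 483.8
  E: 941 (inert)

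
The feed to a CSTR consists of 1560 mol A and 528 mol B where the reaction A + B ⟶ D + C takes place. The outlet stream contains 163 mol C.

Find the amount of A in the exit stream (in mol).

1400 mol

For C: n = n₀ + 1ξ → 163 = 0 + 1ξ, giving ξ = 163 mol.
Outlet amounts (n = n₀ + ν ξ):
  A: 1560 − 1(163) = 1397
  B: 528 − 1(163) = 365
  D: 0 + 1(163) = 163
  C: 0 + 1(163) = 163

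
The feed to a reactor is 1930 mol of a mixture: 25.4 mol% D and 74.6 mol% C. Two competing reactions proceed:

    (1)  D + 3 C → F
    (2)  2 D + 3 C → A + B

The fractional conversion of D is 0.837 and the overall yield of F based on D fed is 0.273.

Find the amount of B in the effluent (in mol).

138 mol

Yield of F: 1ξ₁ / 490.2 = 0.273 → ξ₁ = 133.8 mol.
Conversion of D: 1ξ₁ + 2ξ₂ = 0.837 × 490.2 = 410.3 → ξ₂ = 138.2 mol.
Outlet amounts (n = n₀ + Σ ν·ξ):
  D: 490.2 − 1(133.8) − 2(138.2) = 79.91
  C: 1440 − 3(133.8) − 3(138.2) = 623.6
  F: 0 + 1(133.8) = 133.8
  A: 0 + 1(138.2) = 138.2
  B: 0 + 1(138.2) = 138.2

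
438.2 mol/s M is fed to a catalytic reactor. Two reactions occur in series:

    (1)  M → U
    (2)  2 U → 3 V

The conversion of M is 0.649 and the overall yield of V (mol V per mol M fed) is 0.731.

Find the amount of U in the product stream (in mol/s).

Conversion of M: M consumed = 1ξ₁ = 0.649 × 438.2 → ξ₁ = 284.4 mol/s.
Yield of V: 3ξ₂ / 438.2 = 0.731 → ξ₂ = 106.8 mol/s.
Outlet amounts (n = n₀ + Σ ν·ξ):
  M: 438.2 − 1(284.4) = 153.8
  U: 0 + 1(284.4) − 2(106.8) = 70.84
  V: 0 + 3(106.8) = 320.3

70.8 mol/s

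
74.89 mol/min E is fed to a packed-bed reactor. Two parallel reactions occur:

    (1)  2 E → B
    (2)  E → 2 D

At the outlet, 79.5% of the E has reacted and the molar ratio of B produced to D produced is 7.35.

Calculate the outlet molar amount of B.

Conversion of E: E consumed = 0.795 × 74.89 = 59.54 mol/min = 2ξ₁ + 1ξ₂.
Selectivity: 1ξ₁ / (2ξ₂) = 7.35 → ξ₁ = 14.7 ξ₂.
Substitute: (2·14.7 + 1) ξ₂ = 59.54 → ξ₂ = 1.958 mol/min, ξ₁ = 28.79 mol/min.
Outlet amounts (n = n₀ + Σ ν·ξ):
  E: 74.89 − 2(28.79) − 1(1.958) = 15.35
  B: 0 + 1(28.79) = 28.79
  D: 0 + 2(1.958) = 3.917

28.8 mol/min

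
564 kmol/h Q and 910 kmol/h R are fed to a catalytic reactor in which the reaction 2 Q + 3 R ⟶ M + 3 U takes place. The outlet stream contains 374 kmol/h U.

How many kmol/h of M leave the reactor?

For U: n = n₀ + 3ξ → 374 = 0 + 3ξ, giving ξ = 124.7 kmol/h.
Outlet amounts (n = n₀ + ν ξ):
  Q: 564 − 2(124.7) = 314.7
  R: 910 − 3(124.7) = 536
  M: 0 + 1(124.7) = 124.7
  U: 0 + 3(124.7) = 374

125 kmol/h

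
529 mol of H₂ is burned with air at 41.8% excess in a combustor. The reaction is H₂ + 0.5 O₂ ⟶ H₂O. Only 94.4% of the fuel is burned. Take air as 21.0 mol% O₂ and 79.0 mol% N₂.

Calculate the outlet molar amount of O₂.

Stoichiometric O₂ = 0.5 × 529 = 264.5 mol; O₂ fed = 264.5 × 1.418 = 375.1 mol.
N₂ fed = 375.1 × 79/21 = 1411 mol.
Fuel reacted = 0.944 × 529 → ξ = 499.4 mol.
Outlet (n = n₀ + ν ξ):
  H₂: 529 − 1(499.4) = 29.62
  O₂: 375.1 − 0.5(499.4) = 125.4
  N₂: 1411 (inert)
  H₂O: 0 + 1(499.4) = 499.4

125 mol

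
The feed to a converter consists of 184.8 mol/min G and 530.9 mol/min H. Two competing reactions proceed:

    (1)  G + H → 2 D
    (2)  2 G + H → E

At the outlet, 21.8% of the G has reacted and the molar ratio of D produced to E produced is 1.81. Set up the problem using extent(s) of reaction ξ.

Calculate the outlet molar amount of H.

504 mol/min

Conversion of G: G consumed = 0.218 × 184.8 = 40.29 mol/min = 1ξ₁ + 2ξ₂.
Selectivity: 2ξ₁ / (1ξ₂) = 1.81 → ξ₁ = 0.905 ξ₂.
Substitute: (1·0.905 + 2) ξ₂ = 40.29 → ξ₂ = 13.87 mol/min, ξ₁ = 12.55 mol/min.
Outlet amounts (n = n₀ + Σ ν·ξ):
  G: 184.8 − 1(12.55) − 2(13.87) = 144.5
  H: 530.9 − 1(12.55) − 1(13.87) = 504.5
  D: 0 + 2(12.55) = 25.1
  E: 0 + 1(13.87) = 13.87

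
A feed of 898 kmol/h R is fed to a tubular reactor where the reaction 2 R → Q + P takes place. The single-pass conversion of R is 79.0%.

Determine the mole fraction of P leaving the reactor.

R reacted = 0.79 × 898 = 709.4 kmol/h; ν_R = −2, so ξ = 709.4/2 = 354.7 kmol/h.
Outlet amounts (n = n₀ + ν ξ):
  R: 898 − 2(354.7) = 188.6
  Q: 0 + 1(354.7) = 354.7
  P: 0 + 1(354.7) = 354.7
Total out = 898 kmol/h; y_P = 354.7 / 898 = 0.395.

0.395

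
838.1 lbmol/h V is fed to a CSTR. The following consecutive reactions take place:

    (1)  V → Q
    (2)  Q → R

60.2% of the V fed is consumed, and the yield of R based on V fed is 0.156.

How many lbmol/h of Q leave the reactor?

Conversion of V: V consumed = 1ξ₁ = 0.602 × 838.1 → ξ₁ = 504.5 lbmol/h.
Yield of R: 1ξ₂ / 838.1 = 0.156 → ξ₂ = 130.7 lbmol/h.
Outlet amounts (n = n₀ + Σ ν·ξ):
  V: 838.1 − 1(504.5) = 333.6
  Q: 0 + 1(504.5) − 1(130.7) = 373.8
  R: 0 + 1(130.7) = 130.7

374 lbmol/h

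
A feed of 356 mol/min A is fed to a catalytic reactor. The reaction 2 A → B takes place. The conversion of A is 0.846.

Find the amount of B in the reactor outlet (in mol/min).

151 mol/min

A reacted = 0.846 × 356 = 301.2 mol/min; ν_A = −2, so ξ = 301.2/2 = 150.6 mol/min.
Outlet amounts (n = n₀ + ν ξ):
  A: 356 − 2(150.6) = 54.82
  B: 0 + 1(150.6) = 150.6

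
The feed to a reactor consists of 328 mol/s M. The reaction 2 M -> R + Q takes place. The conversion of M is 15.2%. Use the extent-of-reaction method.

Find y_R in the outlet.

0.076

M reacted = 0.152 × 328 = 49.86 mol/s; ν_M = −2, so ξ = 49.86/2 = 24.93 mol/s.
Outlet amounts (n = n₀ + ν ξ):
  M: 328 − 2(24.93) = 278.1
  R: 0 + 1(24.93) = 24.93
  Q: 0 + 1(24.93) = 24.93
Total out = 328 mol/s; y_R = 24.93 / 328 = 0.076.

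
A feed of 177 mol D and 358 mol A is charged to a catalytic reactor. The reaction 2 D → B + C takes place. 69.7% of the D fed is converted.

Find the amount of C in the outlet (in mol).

D reacted = 0.697 × 177 = 123.4 mol; ν_D = −2, so ξ = 123.4/2 = 61.68 mol.
Outlet amounts (n = n₀ + ν ξ):
  D: 177 − 2(61.68) = 53.63
  B: 0 + 1(61.68) = 61.68
  C: 0 + 1(61.68) = 61.68
  A: 358 (inert)

61.7 mol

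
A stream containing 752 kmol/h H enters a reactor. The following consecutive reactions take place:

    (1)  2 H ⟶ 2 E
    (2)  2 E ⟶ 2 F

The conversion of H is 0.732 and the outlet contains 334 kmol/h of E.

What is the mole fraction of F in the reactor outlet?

Conversion of H: H consumed = 2ξ₁ = 0.732 × 752 → ξ₁ = 275.2 kmol/h.
E balance: n_E = 0 + 2ξ₁ − 2ξ₂ = 334 → ξ₂ = (2·275.2 − 334)/2 = 108.2 kmol/h.
Outlet amounts (n = n₀ + Σ ν·ξ):
  H: 752 − 2(275.2) = 201.5
  E: 0 + 2(275.2) − 2(108.2) = 334
  F: 0 + 2(108.2) = 216.5
Total out = 752 kmol/h; y_F = 216.5 / 752 = 0.2879.

0.288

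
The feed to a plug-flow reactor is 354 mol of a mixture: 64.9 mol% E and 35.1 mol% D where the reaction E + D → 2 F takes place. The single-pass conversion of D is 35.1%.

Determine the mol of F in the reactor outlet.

87.2 mol

D reacted = 0.351 × 124.3 = 43.61 mol; ν_D = −1, so ξ = 43.61/1 = 43.61 mol.
Outlet amounts (n = n₀ + ν ξ):
  E: 229.7 − 1(43.61) = 186.1
  D: 124.3 − 1(43.61) = 80.64
  F: 0 + 2(43.61) = 87.23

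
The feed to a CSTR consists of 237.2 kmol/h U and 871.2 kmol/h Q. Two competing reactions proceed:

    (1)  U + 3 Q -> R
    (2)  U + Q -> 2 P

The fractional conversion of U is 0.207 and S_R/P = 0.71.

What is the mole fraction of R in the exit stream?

0.0282

Conversion of U: U consumed = 0.207 × 237.2 = 49.1 kmol/h = 1ξ₁ + 1ξ₂.
Selectivity: 1ξ₁ / (2ξ₂) = 0.71 → ξ₁ = 1.42 ξ₂.
Substitute: (1·1.42 + 1) ξ₂ = 49.1 → ξ₂ = 20.29 kmol/h, ξ₁ = 28.81 kmol/h.
Outlet amounts (n = n₀ + Σ ν·ξ):
  U: 237.2 − 1(28.81) − 1(20.29) = 188.1
  Q: 871.2 − 3(28.81) − 1(20.29) = 764.5
  R: 0 + 1(28.81) = 28.81
  P: 0 + 2(20.29) = 40.58
Total out = 1022 kmol/h; y_R = 28.81 / 1022 = 0.02819.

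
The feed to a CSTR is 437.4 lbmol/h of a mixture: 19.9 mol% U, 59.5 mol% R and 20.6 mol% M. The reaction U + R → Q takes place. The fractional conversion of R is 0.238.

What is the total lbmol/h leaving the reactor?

R reacted = 0.238 × 260.3 = 61.94 lbmol/h; ν_R = −1, so ξ = 61.94/1 = 61.94 lbmol/h.
Outlet amounts (n = n₀ + ν ξ):
  U: 87.04 − 1(61.94) = 25.1
  R: 260.3 − 1(61.94) = 198.3
  Q: 0 + 1(61.94) = 61.94
  M: 90.1 (inert)
Total out = 25.1 + 198.3 + 61.94 + 90.1 = 375.5 lbmol/h.

375 lbmol/h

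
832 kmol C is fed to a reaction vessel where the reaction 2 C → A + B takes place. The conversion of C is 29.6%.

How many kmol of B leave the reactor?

C reacted = 0.296 × 832 = 246.3 kmol; ν_C = −2, so ξ = 246.3/2 = 123.1 kmol.
Outlet amounts (n = n₀ + ν ξ):
  C: 832 − 2(123.1) = 585.7
  A: 0 + 1(123.1) = 123.1
  B: 0 + 1(123.1) = 123.1

123 kmol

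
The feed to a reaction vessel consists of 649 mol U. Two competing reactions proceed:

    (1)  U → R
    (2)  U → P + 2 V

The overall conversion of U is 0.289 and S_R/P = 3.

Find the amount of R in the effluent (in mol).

141 mol

Conversion of U: U consumed = 0.289 × 649 = 187.6 mol = 1ξ₁ + 1ξ₂.
Selectivity: 1ξ₁ / (1ξ₂) = 3 → ξ₁ = 3 ξ₂.
Substitute: (1·3 + 1) ξ₂ = 187.6 → ξ₂ = 46.89 mol, ξ₁ = 140.7 mol.
Outlet amounts (n = n₀ + Σ ν·ξ):
  U: 649 − 1(140.7) − 1(46.89) = 461.4
  R: 0 + 1(140.7) = 140.7
  P: 0 + 1(46.89) = 46.89
  V: 0 + 2(46.89) = 93.78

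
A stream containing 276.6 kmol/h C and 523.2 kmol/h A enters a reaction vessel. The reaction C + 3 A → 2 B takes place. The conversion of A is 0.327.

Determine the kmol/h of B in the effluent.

A reacted = 0.327 × 523.2 = 171.1 kmol/h; ν_A = −3, so ξ = 171.1/3 = 57.03 kmol/h.
Outlet amounts (n = n₀ + ν ξ):
  C: 276.6 − 1(57.03) = 219.6
  A: 523.2 − 3(57.03) = 352.1
  B: 0 + 2(57.03) = 114.1

114 kmol/h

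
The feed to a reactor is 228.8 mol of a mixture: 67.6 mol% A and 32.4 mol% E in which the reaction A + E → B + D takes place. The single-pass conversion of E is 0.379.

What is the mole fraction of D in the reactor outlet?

E reacted = 0.379 × 74.13 = 28.1 mol; ν_E = −1, so ξ = 28.1/1 = 28.1 mol.
Outlet amounts (n = n₀ + ν ξ):
  A: 154.7 − 1(28.1) = 126.6
  E: 74.13 − 1(28.1) = 46.04
  B: 0 + 1(28.1) = 28.1
  D: 0 + 1(28.1) = 28.1
Total out = 228.8 mol; y_D = 28.1 / 228.8 = 0.1228.

0.123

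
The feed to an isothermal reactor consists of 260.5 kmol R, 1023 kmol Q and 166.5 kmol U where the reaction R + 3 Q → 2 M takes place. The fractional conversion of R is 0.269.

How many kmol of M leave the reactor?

140 kmol

R reacted = 0.269 × 260.5 = 70.07 kmol; ν_R = −1, so ξ = 70.07/1 = 70.07 kmol.
Outlet amounts (n = n₀ + ν ξ):
  R: 260.5 − 1(70.07) = 190.4
  Q: 1023 − 3(70.07) = 812.8
  M: 0 + 2(70.07) = 140.1
  U: 166.5 (inert)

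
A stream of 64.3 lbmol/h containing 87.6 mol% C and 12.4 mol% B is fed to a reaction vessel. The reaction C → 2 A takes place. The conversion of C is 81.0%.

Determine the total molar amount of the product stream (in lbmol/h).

C reacted = 0.81 × 56.33 = 45.62 lbmol/h; ν_C = −1, so ξ = 45.62/1 = 45.62 lbmol/h.
Outlet amounts (n = n₀ + ν ξ):
  C: 56.33 − 1(45.62) = 10.7
  A: 0 + 2(45.62) = 91.25
  B: 7.973 (inert)
Total out = 10.7 + 91.25 + 7.973 = 109.9 lbmol/h.

110 lbmol/h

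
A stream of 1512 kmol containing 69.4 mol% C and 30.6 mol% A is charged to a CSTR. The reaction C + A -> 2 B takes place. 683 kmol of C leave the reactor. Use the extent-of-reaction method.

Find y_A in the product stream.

0.0637

For C: n = n₀ − 1ξ → 683 = 1049 − 1ξ, giving ξ = 366.3 kmol.
Outlet amounts (n = n₀ + ν ξ):
  C: 1049 − 1(366.3) = 683
  A: 462.7 − 1(366.3) = 96.34
  B: 0 + 2(366.3) = 732.7
Total out = 1512 kmol; y_A = 96.34 / 1512 = 0.06372.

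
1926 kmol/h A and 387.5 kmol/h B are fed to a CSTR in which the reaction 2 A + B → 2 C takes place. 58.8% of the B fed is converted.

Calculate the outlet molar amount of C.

B reacted = 0.588 × 387.5 = 227.8 kmol/h; ν_B = −1, so ξ = 227.8/1 = 227.8 kmol/h.
Outlet amounts (n = n₀ + ν ξ):
  A: 1926 − 2(227.8) = 1470
  B: 387.5 − 1(227.8) = 159.7
  C: 0 + 2(227.8) = 455.7

456 kmol/h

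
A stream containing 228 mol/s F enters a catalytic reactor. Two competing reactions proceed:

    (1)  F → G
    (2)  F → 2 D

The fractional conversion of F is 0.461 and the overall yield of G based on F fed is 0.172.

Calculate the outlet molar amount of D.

Yield of G: 1ξ₁ / 228 = 0.172 → ξ₁ = 39.22 mol/s.
Conversion of F: 1ξ₁ + 1ξ₂ = 0.461 × 228 = 105.1 → ξ₂ = 65.89 mol/s.
Outlet amounts (n = n₀ + Σ ν·ξ):
  F: 228 − 1(39.22) − 1(65.89) = 122.9
  G: 0 + 1(39.22) = 39.22
  D: 0 + 2(65.89) = 131.8

132 mol/s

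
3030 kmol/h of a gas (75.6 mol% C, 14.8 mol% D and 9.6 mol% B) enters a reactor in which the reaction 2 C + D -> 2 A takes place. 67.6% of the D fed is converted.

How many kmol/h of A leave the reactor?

606 kmol/h

D reacted = 0.676 × 448.4 = 303.1 kmol/h; ν_D = −1, so ξ = 303.1/1 = 303.1 kmol/h.
Outlet amounts (n = n₀ + ν ξ):
  C: 2291 − 2(303.1) = 1684
  D: 448.4 − 1(303.1) = 145.3
  A: 0 + 2(303.1) = 606.3
  B: 290.9 (inert)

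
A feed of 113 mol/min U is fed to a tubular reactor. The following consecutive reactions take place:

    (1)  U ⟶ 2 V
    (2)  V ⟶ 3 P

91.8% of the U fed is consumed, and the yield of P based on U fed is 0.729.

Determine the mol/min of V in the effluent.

Conversion of U: U consumed = 1ξ₁ = 0.918 × 113 → ξ₁ = 103.7 mol/min.
Yield of P: 3ξ₂ / 113 = 0.729 → ξ₂ = 27.46 mol/min.
Outlet amounts (n = n₀ + Σ ν·ξ):
  U: 113 − 1(103.7) = 9.266
  V: 0 + 2(103.7) − 1(27.46) = 180
  P: 0 + 3(27.46) = 82.38

180 mol/min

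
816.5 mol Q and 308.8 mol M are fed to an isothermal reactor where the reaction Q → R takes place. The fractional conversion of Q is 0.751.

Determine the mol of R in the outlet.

613 mol

Q reacted = 0.751 × 816.5 = 613.2 mol; ν_Q = −1, so ξ = 613.2/1 = 613.2 mol.
Outlet amounts (n = n₀ + ν ξ):
  Q: 816.5 − 1(613.2) = 203.3
  R: 0 + 1(613.2) = 613.2
  M: 308.8 (inert)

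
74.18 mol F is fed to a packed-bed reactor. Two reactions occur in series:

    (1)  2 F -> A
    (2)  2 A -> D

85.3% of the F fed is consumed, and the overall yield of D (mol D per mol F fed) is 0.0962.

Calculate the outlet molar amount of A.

Conversion of F: F consumed = 2ξ₁ = 0.853 × 74.18 → ξ₁ = 31.64 mol.
Yield of D: 1ξ₂ / 74.18 = 0.0962 → ξ₂ = 7.136 mol.
Outlet amounts (n = n₀ + Σ ν·ξ):
  F: 74.18 − 2(31.64) = 10.9
  A: 0 + 1(31.64) − 2(7.136) = 17.37
  D: 0 + 1(7.136) = 7.136

17.4 mol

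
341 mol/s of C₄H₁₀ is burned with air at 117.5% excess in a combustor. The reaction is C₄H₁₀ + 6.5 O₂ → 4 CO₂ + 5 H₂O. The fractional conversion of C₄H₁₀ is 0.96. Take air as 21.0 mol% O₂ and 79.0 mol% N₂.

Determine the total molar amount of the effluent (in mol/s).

Stoichiometric O₂ = 6.5 × 341 = 2216 mol/s; O₂ fed = 2216 × 2.175 = 4821 mol/s.
N₂ fed = 4821 × 79/21 = 18140 mol/s.
Fuel reacted = 0.96 × 341 → ξ = 327.4 mol/s.
Outlet (n = n₀ + ν ξ):
  C₄H₁₀: 341 − 1(327.4) = 13.64
  O₂: 4821 − 6.5(327.4) = 2693
  N₂: 18140 (inert)
  CO₂: 0 + 4(327.4) = 1309
  H₂O: 0 + 5(327.4) = 1637
Total out = 13.64 + 2693 + 18140 + 1309 + 1637 = 23790 mol/s.

23800 mol/s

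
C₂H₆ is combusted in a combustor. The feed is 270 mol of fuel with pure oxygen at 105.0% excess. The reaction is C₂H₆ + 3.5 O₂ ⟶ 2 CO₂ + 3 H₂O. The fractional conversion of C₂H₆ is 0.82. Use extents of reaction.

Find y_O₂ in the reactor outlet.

Stoichiometric O₂ = 3.5 × 270 = 945 mol; O₂ fed = 945 × 2.050 = 1937 mol.
Fuel reacted = 0.82 × 270 → ξ = 221.4 mol.
Outlet (n = n₀ + ν ξ):
  C₂H₆: 270 − 1(221.4) = 48.6
  O₂: 1937 − 3.5(221.4) = 1162
  CO₂: 0 + 2(221.4) = 442.8
  H₂O: 0 + 3(221.4) = 664.2
Total out = 2318 mol; y_O₂ = 1162 / 2318 = 0.5015.

0.501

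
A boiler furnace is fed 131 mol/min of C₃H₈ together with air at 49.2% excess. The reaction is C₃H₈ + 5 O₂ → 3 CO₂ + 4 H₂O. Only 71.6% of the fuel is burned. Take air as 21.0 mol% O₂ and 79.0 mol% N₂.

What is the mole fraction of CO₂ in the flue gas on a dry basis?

0.0625

Stoichiometric O₂ = 5 × 131 = 655 mol/min; O₂ fed = 655 × 1.492 = 977.3 mol/min.
N₂ fed = 977.3 × 79/21 = 3676 mol/min.
Fuel reacted = 0.716 × 131 → ξ = 93.8 mol/min.
Outlet (n = n₀ + ν ξ):
  C₃H₈: 131 − 1(93.8) = 37.2
  O₂: 977.3 − 5(93.8) = 508.3
  N₂: 3676 (inert)
  CO₂: 0 + 3(93.8) = 281.4
  H₂O: 0 + 4(93.8) = 375.2
Dry total = 4503 mol/min; y_CO₂ (dry) = 281.4 / 4503 = 0.06249.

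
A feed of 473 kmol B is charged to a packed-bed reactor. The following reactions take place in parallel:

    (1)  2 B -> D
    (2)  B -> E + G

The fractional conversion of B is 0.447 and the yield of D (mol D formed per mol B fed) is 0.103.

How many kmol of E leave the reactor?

114 kmol

Yield of D: 1ξ₁ / 473 = 0.103 → ξ₁ = 48.72 kmol.
Conversion of B: 2ξ₁ + 1ξ₂ = 0.447 × 473 = 211.4 → ξ₂ = 114 kmol.
Outlet amounts (n = n₀ + Σ ν·ξ):
  B: 473 − 2(48.72) − 1(114) = 261.6
  D: 0 + 1(48.72) = 48.72
  E: 0 + 1(114) = 114
  G: 0 + 1(114) = 114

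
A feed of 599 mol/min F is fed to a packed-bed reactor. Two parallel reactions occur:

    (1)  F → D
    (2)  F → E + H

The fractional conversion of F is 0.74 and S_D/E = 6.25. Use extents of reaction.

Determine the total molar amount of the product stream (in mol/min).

Conversion of F: F consumed = 0.74 × 599 = 443.3 mol/min = 1ξ₁ + 1ξ₂.
Selectivity: 1ξ₁ / (1ξ₂) = 6.25 → ξ₁ = 6.25 ξ₂.
Substitute: (1·6.25 + 1) ξ₂ = 443.3 → ξ₂ = 61.14 mol/min, ξ₁ = 382.1 mol/min.
Outlet amounts (n = n₀ + Σ ν·ξ):
  F: 599 − 1(382.1) − 1(61.14) = 155.7
  D: 0 + 1(382.1) = 382.1
  E: 0 + 1(61.14) = 61.14
  H: 0 + 1(61.14) = 61.14
Total out = 155.7 + 382.1 + 61.14 + 61.14 = 660.1 mol/min.

660 mol/min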